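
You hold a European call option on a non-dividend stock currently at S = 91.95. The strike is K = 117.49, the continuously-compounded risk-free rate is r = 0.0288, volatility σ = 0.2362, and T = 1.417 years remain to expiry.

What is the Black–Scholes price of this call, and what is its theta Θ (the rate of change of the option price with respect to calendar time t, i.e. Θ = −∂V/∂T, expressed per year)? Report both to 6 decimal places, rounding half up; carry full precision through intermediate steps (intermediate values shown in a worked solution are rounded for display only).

price = 3.887950
Θ = -3.691834

σ√T = 0.2362·√1.417 = 0.281167
d₁ = (ln(S/K) + (r+σ²/2)T) / (σ√T) = (ln(91.95/117.49) + (0.0288+0.2362²/2)·1.417) / 0.281167 = (-0.245108 + 0.080337) / 0.281167 = -0.586025
d₂ = d₁ − σ√T = -0.586025 − 0.281167 = -0.867193
e^{−rT} = e^{−0.0288·1.417} = 0.960012
N(d₁) = 0.278929,  N(d₂) = 0.192918
Call price V = S·N(d₁) − K·e^{−rT}·N(d₂) = 25.647546 − 21.759597 = 3.887950
φ(d₁) = (1/√(2π))·e^{−d₁²/2} = 0.335998
Θ = −S·φ(d₁)·σ/(2√T) − r·K·e^{−rT}·N(d₂) = −3.065158 − 0.626676 = -3.691834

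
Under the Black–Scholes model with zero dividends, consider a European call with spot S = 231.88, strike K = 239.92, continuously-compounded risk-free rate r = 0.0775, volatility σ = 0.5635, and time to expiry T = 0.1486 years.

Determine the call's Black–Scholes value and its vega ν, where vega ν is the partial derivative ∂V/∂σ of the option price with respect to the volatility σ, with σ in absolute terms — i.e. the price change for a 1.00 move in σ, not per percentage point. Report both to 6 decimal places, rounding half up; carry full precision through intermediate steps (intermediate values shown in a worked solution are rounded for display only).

price = 17.746466
ν = 35.659721

σ√T = 0.5635·√0.1486 = 0.217222
d₁ = (ln(S/K) + (r+σ²/2)T) / (σ√T) = (ln(231.88/239.92) + (0.0775+0.5635²/2)·0.1486) / 0.217222 = (-0.034086 + 0.035109) / 0.217222 = 0.004712
d₂ = d₁ − σ√T = 0.004712 − 0.217222 = -0.212509
e^{−rT} = e^{−0.0775·0.1486} = 0.988550
N(d₁) = 0.501880,  N(d₂) = 0.415855
Call price V = S·N(d₁) − K·e^{−rT}·N(d₂) = 116.375915 − 98.629449 = 17.746466
φ(d₁) = (1/√(2π))·e^{−d₁²/2} = 0.398938
ν = S·φ(d₁)·√T = 35.659721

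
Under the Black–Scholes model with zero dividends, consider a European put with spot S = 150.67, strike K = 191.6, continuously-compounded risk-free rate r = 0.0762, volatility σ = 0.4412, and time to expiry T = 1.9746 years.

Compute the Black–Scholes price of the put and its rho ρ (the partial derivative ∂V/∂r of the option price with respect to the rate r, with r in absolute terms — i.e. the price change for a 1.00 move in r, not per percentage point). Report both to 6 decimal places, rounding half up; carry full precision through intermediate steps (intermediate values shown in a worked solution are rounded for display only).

σ√T = 0.4412·√1.9746 = 0.619976
d₁ = (ln(S/K) + (r+σ²/2)T) / (σ√T) = (ln(150.67/191.6) + (0.0762+0.4412²/2)·1.9746) / 0.619976 = (-0.240318 + 0.342650) / 0.619976 = 0.165058
d₂ = d₁ − σ√T = 0.165058 − 0.619976 = -0.454918
e^{−rT} = e^{−0.0762·1.9746} = 0.860308
N(−d₁) = 0.434449,  N(−d₂) = 0.675416
Put price V = K·e^{−rT}·N(−d₂) − S·N(−d₁) = 111.332243 − 65.458464 = 45.873779
ρ = −K·T·e^{−rT}·N(−d₂) = -219.836647

price = 45.873779
ρ = -219.836647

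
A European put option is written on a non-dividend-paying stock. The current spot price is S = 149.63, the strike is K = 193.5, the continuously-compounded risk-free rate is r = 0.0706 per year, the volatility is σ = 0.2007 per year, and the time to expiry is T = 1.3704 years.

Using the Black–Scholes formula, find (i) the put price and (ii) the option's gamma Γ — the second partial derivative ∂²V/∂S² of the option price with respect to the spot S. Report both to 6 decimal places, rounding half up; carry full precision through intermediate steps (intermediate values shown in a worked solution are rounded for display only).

price = 31.609325
Γ = 0.009674

σ√T = 0.2007·√1.3704 = 0.234948
d₁ = (ln(S/K) + (r+σ²/2)T) / (σ√T) = (ln(149.63/193.5) + (0.0706+0.2007²/2)·1.3704) / 0.234948 = (-0.257112 + 0.124350) / 0.234948 = -0.565069
d₂ = d₁ − σ√T = -0.565069 − 0.234948 = -0.800016
e^{−rT} = e^{−0.0706·1.3704} = 0.907783
N(−d₁) = 0.713986,  N(−d₂) = 0.788149
Put price V = K·e^{−rT}·N(−d₂) − S·N(−d₁) = 138.443112 − 106.833788 = 31.609325
φ(d₁) = (1/√(2π))·e^{−d₁²/2} = 0.340075
Γ = φ(d₁) / (S·σ·√T) = 0.009674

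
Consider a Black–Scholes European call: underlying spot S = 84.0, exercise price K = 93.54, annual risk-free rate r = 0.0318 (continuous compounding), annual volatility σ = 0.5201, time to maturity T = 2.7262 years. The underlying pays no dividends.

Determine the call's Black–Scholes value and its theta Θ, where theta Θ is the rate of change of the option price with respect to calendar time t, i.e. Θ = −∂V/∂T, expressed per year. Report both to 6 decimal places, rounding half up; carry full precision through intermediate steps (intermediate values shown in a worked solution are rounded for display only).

σ√T = 0.5201·√2.7262 = 0.858748
d₁ = (ln(S/K) + (r+σ²/2)T) / (σ√T) = (ln(84.0/93.54) + (0.0318+0.5201²/2)·2.7262) / 0.858748 = (-0.107572 + 0.455417) / 0.858748 = 0.405060
d₂ = d₁ − σ√T = 0.405060 − 0.858748 = -0.453688
e^{−rT} = e^{−0.0318·2.7262} = 0.916958
N(d₁) = 0.657283,  N(d₂) = 0.325027
Call price V = S·N(d₁) − K·e^{−rT}·N(d₂) = 55.211811 − 27.878300 = 27.333511
φ(d₁) = (1/√(2π))·e^{−d₁²/2} = 0.367521
Θ = −S·φ(d₁)·σ/(2√T) − r·K·e^{−rT}·N(d₂) = −4.862271 − 0.886530 = -5.748801

price = 27.333511
Θ = -5.748801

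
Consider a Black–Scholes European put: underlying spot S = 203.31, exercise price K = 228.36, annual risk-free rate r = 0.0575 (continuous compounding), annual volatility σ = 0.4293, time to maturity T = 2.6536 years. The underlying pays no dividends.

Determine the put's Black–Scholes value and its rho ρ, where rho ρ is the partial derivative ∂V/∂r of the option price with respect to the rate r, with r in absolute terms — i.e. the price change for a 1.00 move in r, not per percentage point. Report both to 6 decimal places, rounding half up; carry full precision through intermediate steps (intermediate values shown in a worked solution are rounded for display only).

price = 51.031437
ρ = -320.980738

σ√T = 0.4293·√2.6536 = 0.699324
d₁ = (ln(S/K) + (r+σ²/2)T) / (σ√T) = (ln(203.31/228.36) + (0.0575+0.4293²/2)·2.6536) / 0.699324 = (-0.116191 + 0.397109) / 0.699324 = 0.401699
d₂ = d₁ − σ√T = 0.401699 − 0.699324 = -0.297625
e^{−rT} = e^{−0.0575·2.6536} = 0.858488
N(−d₁) = 0.343953,  N(−d₂) = 0.617005
Put price V = K·e^{−rT}·N(−d₂) − S·N(−d₁) = 120.960483 − 69.929046 = 51.031437
ρ = −K·T·e^{−rT}·N(−d₂) = -320.980738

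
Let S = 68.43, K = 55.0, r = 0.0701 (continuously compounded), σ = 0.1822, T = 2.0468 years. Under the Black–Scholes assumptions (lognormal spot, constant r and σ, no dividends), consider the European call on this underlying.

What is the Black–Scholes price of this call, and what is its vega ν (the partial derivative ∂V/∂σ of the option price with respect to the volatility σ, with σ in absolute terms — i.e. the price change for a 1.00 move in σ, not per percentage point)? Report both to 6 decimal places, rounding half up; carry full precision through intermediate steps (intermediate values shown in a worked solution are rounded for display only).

price = 21.337742
ν = 12.322808

σ√T = 0.1822·√2.0468 = 0.260667
d₁ = (ln(S/K) + (r+σ²/2)T) / (σ√T) = (ln(68.43/55.0) + (0.0701+0.1822²/2)·2.0468) / 0.260667 = (0.218478 + 0.177454) / 0.260667 = 1.518920
d₂ = d₁ − σ√T = 1.518920 − 0.260667 = 1.258253
e^{−rT} = e^{−0.0701·2.0468} = 0.866338
N(d₁) = 0.935609,  N(d₂) = 0.895850
Call price V = S·N(d₁) − K·e^{−rT}·N(d₂) = 64.023706 − 42.685964 = 21.337742
φ(d₁) = (1/√(2π))·e^{−d₁²/2} = 0.125871
ν = S·φ(d₁)·√T = 12.322808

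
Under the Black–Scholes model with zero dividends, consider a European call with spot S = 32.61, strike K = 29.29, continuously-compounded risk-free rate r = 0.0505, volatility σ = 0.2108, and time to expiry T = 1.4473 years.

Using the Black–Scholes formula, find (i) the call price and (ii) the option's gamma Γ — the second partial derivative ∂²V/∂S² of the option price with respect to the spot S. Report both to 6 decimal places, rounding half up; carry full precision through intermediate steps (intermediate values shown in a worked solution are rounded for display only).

price = 6.438188
Γ = 0.033945

σ√T = 0.2108·√1.4473 = 0.253600
d₁ = (ln(S/K) + (r+σ²/2)T) / (σ√T) = (ln(32.61/29.29) + (0.0505+0.2108²/2)·1.4473) / 0.253600 = (0.107373 + 0.105245) / 0.253600 = 0.838398
d₂ = d₁ − σ√T = 0.838398 − 0.253600 = 0.584798
e^{−rT} = e^{−0.0505·1.4473} = 0.929518
N(d₁) = 0.799096,  N(d₂) = 0.720658
Call price V = S·N(d₁) − K·e^{−rT}·N(d₂) = 26.058534 − 19.620346 = 6.438188
φ(d₁) = (1/√(2π))·e^{−d₁²/2} = 0.280721
Γ = φ(d₁) / (S·σ·√T) = 0.033945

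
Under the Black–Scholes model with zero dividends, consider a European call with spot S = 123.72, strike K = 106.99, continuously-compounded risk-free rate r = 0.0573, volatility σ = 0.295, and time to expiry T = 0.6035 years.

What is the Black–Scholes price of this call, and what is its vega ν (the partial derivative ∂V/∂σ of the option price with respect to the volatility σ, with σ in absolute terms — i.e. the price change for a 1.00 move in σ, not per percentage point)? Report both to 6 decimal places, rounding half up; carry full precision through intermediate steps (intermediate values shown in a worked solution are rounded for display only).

σ√T = 0.295·√0.6035 = 0.229172
d₁ = (ln(S/K) + (r+σ²/2)T) / (σ√T) = (ln(123.72/106.99) + (0.0573+0.295²/2)·0.6035) / 0.229172 = (0.145286 + 0.060840) / 0.229172 = 0.899439
d₂ = d₁ − σ√T = 0.899439 − 0.229172 = 0.670268
e^{−rT} = e^{−0.0573·0.6035} = 0.966011
N(d₁) = 0.815791,  N(d₂) = 0.748657
Call price V = S·N(d₁) − K·e^{−rT}·N(d₂) = 100.929625 − 77.376245 = 23.553380
φ(d₁) = (1/√(2π))·e^{−d₁²/2} = 0.266219
ν = S·φ(d₁)·√T = 25.586941

price = 23.553380
ν = 25.586941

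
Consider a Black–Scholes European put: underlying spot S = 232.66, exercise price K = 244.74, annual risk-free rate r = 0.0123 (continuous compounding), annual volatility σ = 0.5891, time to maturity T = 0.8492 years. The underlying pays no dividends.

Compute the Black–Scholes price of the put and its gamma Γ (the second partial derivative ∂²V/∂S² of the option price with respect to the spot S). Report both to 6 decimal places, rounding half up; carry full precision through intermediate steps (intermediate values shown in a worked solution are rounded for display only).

price = 55.700171
Γ = 0.003098

σ√T = 0.5891·√0.8492 = 0.542868
d₁ = (ln(S/K) + (r+σ²/2)T) / (σ√T) = (ln(232.66/244.74) + (0.0123+0.5891²/2)·0.8492) / 0.542868 = (-0.050618 + 0.157798) / 0.542868 = 0.197432
d₂ = d₁ − σ√T = 0.197432 − 0.542868 = -0.345435
e^{−rT} = e^{−0.0123·0.8492} = 0.989609
N(−d₁) = 0.421745,  N(−d₂) = 0.635117
Put price V = K·e^{−rT}·N(−d₂) − S·N(−d₁) = 153.823284 − 98.123113 = 55.700171
φ(d₁) = (1/√(2π))·e^{−d₁²/2} = 0.391242
Γ = φ(d₁) / (S·σ·√T) = 0.003098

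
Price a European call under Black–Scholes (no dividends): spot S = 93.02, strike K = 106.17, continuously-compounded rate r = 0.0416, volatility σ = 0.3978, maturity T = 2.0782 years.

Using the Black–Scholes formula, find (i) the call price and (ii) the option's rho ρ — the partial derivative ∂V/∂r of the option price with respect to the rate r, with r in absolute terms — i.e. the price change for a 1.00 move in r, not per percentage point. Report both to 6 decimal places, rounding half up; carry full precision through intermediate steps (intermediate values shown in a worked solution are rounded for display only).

σ√T = 0.3978·√2.0782 = 0.573467
d₁ = (ln(S/K) + (r+σ²/2)T) / (σ√T) = (ln(93.02/106.17) + (0.0416+0.3978²/2)·2.0782) / 0.573467 = (-0.132227 + 0.250885) / 0.573467 = 0.206914
d₂ = d₁ − σ√T = 0.206914 − 0.573467 = -0.366553
e^{−rT} = e^{−0.0416·2.0782} = 0.917179
N(d₁) = 0.581961,  N(d₂) = 0.356976
Call price V = S·N(d₁) − K·e^{−rT}·N(d₂) = 54.134053 − 34.761214 = 19.372839
ρ = K·T·e^{−rT}·N(d₂) = 72.240755

price = 19.372839
ρ = 72.240755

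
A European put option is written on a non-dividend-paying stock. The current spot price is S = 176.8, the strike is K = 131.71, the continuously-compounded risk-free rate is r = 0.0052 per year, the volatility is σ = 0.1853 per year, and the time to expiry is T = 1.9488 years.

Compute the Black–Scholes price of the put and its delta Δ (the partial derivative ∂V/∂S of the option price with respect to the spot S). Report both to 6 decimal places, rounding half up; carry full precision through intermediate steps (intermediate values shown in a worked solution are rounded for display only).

price = 2.294908
Δ = -0.095662

σ√T = 0.1853·√1.9488 = 0.258678
d₁ = (ln(S/K) + (r+σ²/2)T) / (σ√T) = (ln(176.8/131.71) + (0.0052+0.1853²/2)·1.9488) / 0.258678 = (0.294417 + 0.043591) / 0.258678 = 1.306674
d₂ = d₁ − σ√T = 1.306674 − 0.258678 = 1.047996
e^{−rT} = e^{−0.0052·1.9488} = 0.989917
N(−d₁) = 0.095662,  N(−d₂) = 0.147320
Put price V = K·e^{−rT}·N(−d₂) − S·N(−d₁) = 19.207903 − 16.912995 = 2.294908
Δ = −N(−d₁) = -0.095662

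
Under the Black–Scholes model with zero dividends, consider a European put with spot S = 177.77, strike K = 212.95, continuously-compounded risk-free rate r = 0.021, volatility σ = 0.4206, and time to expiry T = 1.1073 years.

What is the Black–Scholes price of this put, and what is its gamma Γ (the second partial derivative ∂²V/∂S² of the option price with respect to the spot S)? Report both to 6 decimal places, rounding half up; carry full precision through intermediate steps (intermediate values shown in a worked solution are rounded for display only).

price = 51.001327
Γ = 0.005025

σ√T = 0.4206·√1.1073 = 0.442590
d₁ = (ln(S/K) + (r+σ²/2)T) / (σ√T) = (ln(177.77/212.95) + (0.021+0.4206²/2)·1.1073) / 0.442590 = (-0.180567 + 0.121196) / 0.442590 = -0.134143
d₂ = d₁ − σ√T = -0.134143 − 0.442590 = -0.576733
e^{−rT} = e^{−0.021·1.1073} = 0.977015
N(−d₁) = 0.553355,  N(−d₂) = 0.717940
Put price V = K·e^{−rT}·N(−d₂) − S·N(−d₁) = 149.371294 − 98.369967 = 51.001327
φ(d₁) = (1/√(2π))·e^{−d₁²/2} = 0.395369
Γ = φ(d₁) / (S·σ·√T) = 0.005025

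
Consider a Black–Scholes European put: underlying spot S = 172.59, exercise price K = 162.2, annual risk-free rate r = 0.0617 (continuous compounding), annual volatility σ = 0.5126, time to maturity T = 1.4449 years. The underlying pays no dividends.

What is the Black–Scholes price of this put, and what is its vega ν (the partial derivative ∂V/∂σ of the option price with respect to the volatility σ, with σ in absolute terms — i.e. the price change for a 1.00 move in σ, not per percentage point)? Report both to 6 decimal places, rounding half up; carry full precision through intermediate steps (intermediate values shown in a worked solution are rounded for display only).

price = 27.845246
ν = 71.008531

σ√T = 0.5126·√1.4449 = 0.616166
d₁ = (ln(S/K) + (r+σ²/2)T) / (σ√T) = (ln(172.59/162.2) + (0.0617+0.5126²/2)·1.4449) / 0.616166 = (0.062089 + 0.278980) / 0.616166 = 0.553535
d₂ = d₁ − σ√T = 0.553535 − 0.616166 = -0.062631
e^{−rT} = e^{−0.0617·1.4449} = 0.914708
N(−d₁) = 0.289949,  N(−d₂) = 0.524970
Put price V = K·e^{−rT}·N(−d₂) − S·N(−d₁) = 77.887485 − 50.042238 = 27.845246
φ(d₁) = (1/√(2π))·e^{−d₁²/2} = 0.342276
ν = S·φ(d₁)·√T = 71.008531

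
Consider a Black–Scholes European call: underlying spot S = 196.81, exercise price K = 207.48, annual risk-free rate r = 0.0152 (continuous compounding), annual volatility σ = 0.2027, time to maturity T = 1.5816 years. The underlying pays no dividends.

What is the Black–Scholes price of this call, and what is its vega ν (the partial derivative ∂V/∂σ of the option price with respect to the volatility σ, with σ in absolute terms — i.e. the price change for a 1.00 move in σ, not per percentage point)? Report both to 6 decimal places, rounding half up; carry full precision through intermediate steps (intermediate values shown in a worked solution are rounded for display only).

price = 17.509487
ν = 98.732223

σ√T = 0.2027·√1.5816 = 0.254919
d₁ = (ln(S/K) + (r+σ²/2)T) / (σ√T) = (ln(196.81/207.48) + (0.0152+0.2027²/2)·1.5816) / 0.254919 = (-0.052796 + 0.056532) / 0.254919 = 0.014656
d₂ = d₁ − σ√T = 0.014656 − 0.254919 = -0.240263
e^{−rT} = e^{−0.0152·1.5816} = 0.976246
N(d₁) = 0.505847,  N(d₂) = 0.405063
Call price V = S·N(d₁) − K·e^{−rT}·N(d₂) = 99.555657 − 82.046170 = 17.509487
φ(d₁) = (1/√(2π))·e^{−d₁²/2} = 0.398899
ν = S·φ(d₁)·√T = 98.732223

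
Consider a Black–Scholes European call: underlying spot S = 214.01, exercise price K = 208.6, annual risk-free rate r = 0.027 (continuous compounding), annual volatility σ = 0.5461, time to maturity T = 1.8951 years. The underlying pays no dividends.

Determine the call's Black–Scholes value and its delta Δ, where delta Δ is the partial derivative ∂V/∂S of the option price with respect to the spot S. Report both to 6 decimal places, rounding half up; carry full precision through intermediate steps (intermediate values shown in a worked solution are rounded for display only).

price = 68.595394
Δ = 0.683678

σ√T = 0.5461·√1.8951 = 0.751776
d₁ = (ln(S/K) + (r+σ²/2)T) / (σ√T) = (ln(214.01/208.6) + (0.027+0.5461²/2)·1.8951) / 0.751776 = (0.025604 + 0.333751) / 0.751776 = 0.478009
d₂ = d₁ − σ√T = 0.478009 − 0.751776 = -0.273767
e^{−rT} = e^{−0.027·1.8951} = 0.950119
N(d₁) = 0.683678,  N(d₂) = 0.392132
Call price V = S·N(d₁) − K·e^{−rT}·N(d₂) = 146.313918 − 77.718524 = 68.595394
Δ = N(d₁) = 0.683678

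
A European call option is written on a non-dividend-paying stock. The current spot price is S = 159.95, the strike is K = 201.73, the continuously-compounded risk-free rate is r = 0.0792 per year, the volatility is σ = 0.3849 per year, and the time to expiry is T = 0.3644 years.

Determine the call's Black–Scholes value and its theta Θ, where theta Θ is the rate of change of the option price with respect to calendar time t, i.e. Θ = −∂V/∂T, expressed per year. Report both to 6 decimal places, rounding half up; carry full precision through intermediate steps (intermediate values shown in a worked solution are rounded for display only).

σ√T = 0.3849·√0.3644 = 0.232347
d₁ = (ln(S/K) + (r+σ²/2)T) / (σ√T) = (ln(159.95/201.73) + (0.0792+0.3849²/2)·0.3644) / 0.232347 = (-0.232069 + 0.055853) / 0.232347 = -0.758417
d₂ = d₁ − σ√T = -0.758417 − 0.232347 = -0.990764
e^{−rT} = e^{−0.0792·0.3644} = 0.971552
N(d₁) = 0.224101,  N(d₂) = 0.160900
Call price V = S·N(d₁) − K·e^{−rT}·N(d₂) = 35.844920 − 31.535077 = 4.309843
φ(d₁) = (1/√(2π))·e^{−d₁²/2} = 0.299232
Θ = −S·φ(d₁)·σ/(2√T) − r·K·e^{−rT}·N(d₂) = −15.258816 − 2.497578 = -17.756394

price = 4.309843
Θ = -17.756394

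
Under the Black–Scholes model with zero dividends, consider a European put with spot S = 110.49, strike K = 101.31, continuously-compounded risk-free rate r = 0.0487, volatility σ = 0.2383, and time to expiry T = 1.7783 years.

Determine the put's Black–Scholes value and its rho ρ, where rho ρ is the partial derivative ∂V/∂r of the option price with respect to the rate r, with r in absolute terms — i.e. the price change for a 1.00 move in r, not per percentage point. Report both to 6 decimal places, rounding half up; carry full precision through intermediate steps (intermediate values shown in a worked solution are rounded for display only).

price = 5.889192
ρ = -57.747032

σ√T = 0.2383·√1.7783 = 0.317780
d₁ = (ln(S/K) + (r+σ²/2)T) / (σ√T) = (ln(110.49/101.31) + (0.0487+0.2383²/2)·1.7783) / 0.317780 = (0.086740 + 0.137095) / 0.317780 = 0.704371
d₂ = d₁ − σ√T = 0.704371 − 0.317780 = 0.386591
e^{−rT} = e^{−0.0487·1.7783} = 0.917041
N(−d₁) = 0.240601,  N(−d₂) = 0.349529
Put price V = K·e^{−rT}·N(−d₂) − S·N(−d₁) = 32.473167 − 26.583975 = 5.889192
ρ = −K·T·e^{−rT}·N(−d₂) = -57.747032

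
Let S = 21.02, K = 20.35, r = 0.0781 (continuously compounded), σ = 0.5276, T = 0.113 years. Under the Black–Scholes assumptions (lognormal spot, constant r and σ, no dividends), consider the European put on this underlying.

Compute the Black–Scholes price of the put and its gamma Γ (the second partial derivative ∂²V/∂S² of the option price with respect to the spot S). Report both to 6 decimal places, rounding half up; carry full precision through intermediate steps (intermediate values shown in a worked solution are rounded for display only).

σ√T = 0.5276·√0.113 = 0.177355
d₁ = (ln(S/K) + (r+σ²/2)T) / (σ√T) = (ln(21.02/20.35) + (0.0781+0.5276²/2)·0.113) / 0.177355 = (0.032393 + 0.024553) / 0.177355 = 0.321085
d₂ = d₁ − σ√T = 0.321085 − 0.177355 = 0.143730
e^{−rT} = e^{−0.0781·0.113} = 0.991214
N(−d₁) = 0.374073,  N(−d₂) = 0.442857
Put price V = K·e^{−rT}·N(−d₂) − S·N(−d₁) = 8.932950 − 7.863010 = 1.069939
φ(d₁) = (1/√(2π))·e^{−d₁²/2} = 0.378899
Γ = φ(d₁) / (S·σ·√T) = 0.101636

price = 1.069939
Γ = 0.101636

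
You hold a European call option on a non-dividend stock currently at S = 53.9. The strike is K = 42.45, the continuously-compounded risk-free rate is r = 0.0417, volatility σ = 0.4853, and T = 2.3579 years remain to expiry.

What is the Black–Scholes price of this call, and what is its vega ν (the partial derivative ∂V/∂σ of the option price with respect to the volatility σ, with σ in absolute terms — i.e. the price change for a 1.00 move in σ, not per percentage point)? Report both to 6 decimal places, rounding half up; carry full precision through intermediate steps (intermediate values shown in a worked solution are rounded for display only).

σ√T = 0.4853·√2.3579 = 0.745200
d₁ = (ln(S/K) + (r+σ²/2)T) / (σ√T) = (ln(53.9/42.45) + (0.0417+0.4853²/2)·2.3579) / 0.745200 = (0.238804 + 0.375986) / 0.745200 = 0.824999
d₂ = d₁ − σ√T = 0.824999 − 0.745200 = 0.079799
e^{−rT} = e^{−0.0417·2.3579} = 0.906355
N(d₁) = 0.795314,  N(d₂) = 0.531801
Call price V = S·N(d₁) − K·e^{−rT}·N(d₂) = 42.867425 − 20.460935 = 22.406490
φ(d₁) = (1/√(2π))·e^{−d₁²/2} = 0.283867
ν = S·φ(d₁)·√T = 23.494485

price = 22.406490
ν = 23.494485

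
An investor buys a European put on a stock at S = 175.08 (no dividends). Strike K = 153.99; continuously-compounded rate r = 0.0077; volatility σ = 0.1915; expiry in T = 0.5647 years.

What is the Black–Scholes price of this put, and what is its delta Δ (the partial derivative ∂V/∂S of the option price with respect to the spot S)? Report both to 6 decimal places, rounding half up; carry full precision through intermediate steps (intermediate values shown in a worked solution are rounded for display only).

σ√T = 0.1915·√0.5647 = 0.143906
d₁ = (ln(S/K) + (r+σ²/2)T) / (σ√T) = (ln(175.08/153.99) + (0.0077+0.1915²/2)·0.5647) / 0.143906 = (0.128355 + 0.014703) / 0.143906 = 0.994110
d₂ = d₁ − σ√T = 0.994110 − 0.143906 = 0.850204
e^{−rT} = e^{−0.0077·0.5647} = 0.995661
N(−d₁) = 0.160085,  N(−d₂) = 0.197606
Put price V = K·e^{−rT}·N(−d₂) − S·N(−d₁) = 30.297293 − 28.027634 = 2.269659
Δ = −N(−d₁) = -0.160085

price = 2.269659
Δ = -0.160085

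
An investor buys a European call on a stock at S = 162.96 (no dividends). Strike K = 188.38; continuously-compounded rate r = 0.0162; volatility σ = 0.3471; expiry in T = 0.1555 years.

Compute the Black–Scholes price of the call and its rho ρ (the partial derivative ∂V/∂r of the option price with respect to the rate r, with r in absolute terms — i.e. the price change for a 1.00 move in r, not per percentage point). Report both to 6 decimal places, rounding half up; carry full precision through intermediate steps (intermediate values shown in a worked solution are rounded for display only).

price = 1.843002
ρ = 3.906537

σ√T = 0.3471·√0.1555 = 0.136874
d₁ = (ln(S/K) + (r+σ²/2)T) / (σ√T) = (ln(162.96/188.38) + (0.0162+0.3471²/2)·0.1555) / 0.136874 = (-0.144956 + 0.011886) / 0.136874 = -0.972212
d₂ = d₁ − σ√T = -0.972212 − 0.136874 = -1.109085
e^{−rT} = e^{−0.0162·0.1555} = 0.997484
N(d₁) = 0.165473,  N(d₂) = 0.133697
Call price V = S·N(d₁) − K·e^{−rT}·N(d₂) = 26.965424 − 25.122422 = 1.843002
ρ = K·T·e^{−rT}·N(d₂) = 3.906537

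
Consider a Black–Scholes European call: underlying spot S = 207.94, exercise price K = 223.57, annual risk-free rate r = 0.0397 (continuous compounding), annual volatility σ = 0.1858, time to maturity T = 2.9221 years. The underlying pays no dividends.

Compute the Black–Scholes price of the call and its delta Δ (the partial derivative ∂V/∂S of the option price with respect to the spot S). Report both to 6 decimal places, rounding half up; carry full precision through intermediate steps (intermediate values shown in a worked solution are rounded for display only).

σ√T = 0.1858·√2.9221 = 0.317609
d₁ = (ln(S/K) + (r+σ²/2)T) / (σ√T) = (ln(207.94/223.57) + (0.0397+0.1858²/2)·2.9221) / 0.317609 = (-0.072475 + 0.166445) / 0.317609 = 0.295867
d₂ = d₁ − σ√T = 0.295867 − 0.317609 = -0.021742
e^{−rT} = e^{−0.0397·2.9221} = 0.890469
N(d₁) = 0.616334,  N(d₂) = 0.491327
Call price V = S·N(d₁) − K·e^{−rT}·N(d₂) = 128.160554 − 97.814377 = 30.346177
Δ = N(d₁) = 0.616334

price = 30.346177
Δ = 0.616334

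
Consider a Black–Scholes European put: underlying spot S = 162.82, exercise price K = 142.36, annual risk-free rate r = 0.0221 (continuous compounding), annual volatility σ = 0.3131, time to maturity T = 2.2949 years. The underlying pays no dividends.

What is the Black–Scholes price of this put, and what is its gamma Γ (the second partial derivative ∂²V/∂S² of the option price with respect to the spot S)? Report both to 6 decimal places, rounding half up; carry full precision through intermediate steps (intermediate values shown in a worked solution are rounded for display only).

price = 16.248122
Γ = 0.004243

σ√T = 0.3131·√2.2949 = 0.474313
d₁ = (ln(S/K) + (r+σ²/2)T) / (σ√T) = (ln(162.82/142.36) + (0.0221+0.3131²/2)·2.2949) / 0.474313 = (0.134286 + 0.163204) / 0.474313 = 0.627202
d₂ = d₁ − σ√T = 0.627202 − 0.474313 = 0.152889
e^{−rT} = e^{−0.0221·2.2949} = 0.950547
N(−d₁) = 0.265263,  N(−d₂) = 0.439243
Put price V = K·e^{−rT}·N(−d₂) − S·N(−d₁) = 59.438324 − 43.190202 = 16.248122
φ(d₁) = (1/√(2π))·e^{−d₁²/2} = 0.327709
Γ = φ(d₁) / (S·σ·√T) = 0.004243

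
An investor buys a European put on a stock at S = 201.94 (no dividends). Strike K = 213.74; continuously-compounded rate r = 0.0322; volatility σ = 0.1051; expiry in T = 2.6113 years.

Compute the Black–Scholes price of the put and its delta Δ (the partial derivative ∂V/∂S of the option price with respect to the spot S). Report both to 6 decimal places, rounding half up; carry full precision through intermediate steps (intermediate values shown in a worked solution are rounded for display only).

σ√T = 0.1051·√2.6113 = 0.169837
d₁ = (ln(S/K) + (r+σ²/2)T) / (σ√T) = (ln(201.94/213.74) + (0.0322+0.1051²/2)·2.6113) / 0.169837 = (-0.056790 + 0.098506) / 0.169837 = 0.245627
d₂ = d₁ − σ√T = 0.245627 − 0.169837 = 0.075790
e^{−rT} = e^{−0.0322·2.6113} = 0.919354
N(−d₁) = 0.402986,  N(−d₂) = 0.469793
Put price V = K·e^{−rT}·N(−d₂) − S·N(−d₁) = 92.315624 − 81.378915 = 10.936709
Δ = −N(−d₁) = -0.402986

price = 10.936709
Δ = -0.402986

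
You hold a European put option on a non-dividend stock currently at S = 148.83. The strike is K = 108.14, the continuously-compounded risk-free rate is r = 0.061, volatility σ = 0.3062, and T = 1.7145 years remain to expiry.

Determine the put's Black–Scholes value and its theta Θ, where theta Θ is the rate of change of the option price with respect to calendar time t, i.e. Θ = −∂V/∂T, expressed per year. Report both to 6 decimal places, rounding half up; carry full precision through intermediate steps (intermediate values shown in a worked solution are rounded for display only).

σ√T = 0.3062·√1.7145 = 0.400935
d₁ = (ln(S/K) + (r+σ²/2)T) / (σ√T) = (ln(148.83/108.14) + (0.061+0.3062²/2)·1.7145) / 0.400935 = (0.319378 + 0.184959) / 0.400935 = 1.257902
d₂ = d₁ − σ√T = 1.257902 − 0.400935 = 0.856967
e^{−rT} = e^{−0.061·1.7145} = 0.900699
N(−d₁) = 0.104214,  N(−d₂) = 0.195732
Put price V = K·e^{−rT}·N(−d₂) − S·N(−d₁) = 19.064554 − 15.510106 = 3.554448
φ(d₁) = (1/√(2π))·e^{−d₁²/2} = 0.180848
Θ = −S·φ(d₁)·σ/(2√T) + r·K·e^{−rT}·N(−d₂) = −3.147104 + 1.162938 = -1.984166

price = 3.554448
Θ = -1.984166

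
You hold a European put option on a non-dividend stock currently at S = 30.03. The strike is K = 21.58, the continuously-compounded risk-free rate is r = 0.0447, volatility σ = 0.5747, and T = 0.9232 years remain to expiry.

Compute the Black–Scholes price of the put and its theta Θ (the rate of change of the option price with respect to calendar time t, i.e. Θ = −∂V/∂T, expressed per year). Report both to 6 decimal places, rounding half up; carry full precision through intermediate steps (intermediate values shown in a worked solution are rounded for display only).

price = 2.015282
Θ = -1.963386

σ√T = 0.5747·√0.9232 = 0.552191
d₁ = (ln(S/K) + (r+σ²/2)T) / (σ√T) = (ln(30.03/21.58) + (0.0447+0.5747²/2)·0.9232) / 0.552191 = (0.330430 + 0.193724) / 0.552191 = 0.949227
d₂ = d₁ − σ√T = 0.949227 − 0.552191 = 0.397036
e^{−rT} = e^{−0.0447·0.9232} = 0.959573
N(−d₁) = 0.171253,  N(−d₂) = 0.345670
Put price V = K·e^{−rT}·N(−d₂) − S·N(−d₁) = 7.157998 − 5.142716 = 2.015282
φ(d₁) = (1/√(2π))·e^{−d₁²/2} = 0.254246
Θ = −S·φ(d₁)·σ/(2√T) + r·K·e^{−rT}·N(−d₂) = −2.283348 + 0.319963 = -1.963386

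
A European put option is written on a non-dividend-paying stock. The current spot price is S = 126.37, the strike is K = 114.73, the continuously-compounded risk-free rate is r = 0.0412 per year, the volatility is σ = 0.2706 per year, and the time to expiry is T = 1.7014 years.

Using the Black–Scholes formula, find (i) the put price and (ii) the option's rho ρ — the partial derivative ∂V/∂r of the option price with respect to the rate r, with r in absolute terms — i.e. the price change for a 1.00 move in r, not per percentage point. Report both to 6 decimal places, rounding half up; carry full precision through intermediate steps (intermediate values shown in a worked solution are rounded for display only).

σ√T = 0.2706·√1.7014 = 0.352964
d₁ = (ln(S/K) + (r+σ²/2)T) / (σ√T) = (ln(126.37/114.73) + (0.0412+0.2706²/2)·1.7014) / 0.352964 = (0.096633 + 0.132390) / 0.352964 = 0.648853
d₂ = d₁ − σ√T = 0.648853 − 0.352964 = 0.295889
e^{−rT} = e^{−0.0412·1.7014} = 0.932303
N(−d₁) = 0.258217,  N(−d₂) = 0.383657
Put price V = K·e^{−rT}·N(−d₂) − S·N(−d₁) = 41.037188 − 32.630827 = 8.406361
ρ = −K·T·e^{−rT}·N(−d₂) = -69.820671

price = 8.406361
ρ = -69.820671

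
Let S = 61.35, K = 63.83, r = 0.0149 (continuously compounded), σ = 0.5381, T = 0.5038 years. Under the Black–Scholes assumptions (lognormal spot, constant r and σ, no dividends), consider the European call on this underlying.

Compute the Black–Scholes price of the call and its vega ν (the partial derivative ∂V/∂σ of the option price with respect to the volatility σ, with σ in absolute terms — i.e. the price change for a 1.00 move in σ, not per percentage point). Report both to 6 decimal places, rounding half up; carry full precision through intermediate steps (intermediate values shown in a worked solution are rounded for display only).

σ√T = 0.5381·√0.5038 = 0.381937
d₁ = (ln(S/K) + (r+σ²/2)T) / (σ√T) = (ln(61.35/63.83) + (0.0149+0.5381²/2)·0.5038) / 0.381937 = (-0.039628 + 0.080445) / 0.381937 = 0.106867
d₂ = d₁ − σ√T = 0.106867 − 0.381937 = -0.275070
e^{−rT} = e^{−0.0149·0.5038} = 0.992521
N(d₁) = 0.542553,  N(d₂) = 0.391631
Call price V = S·N(d₁) − K·e^{−rT}·N(d₂) = 33.285615 − 24.810871 = 8.474744
φ(d₁) = (1/√(2π))·e^{−d₁²/2} = 0.396671
ν = S·φ(d₁)·√T = 17.273238

price = 8.474744
ν = 17.273238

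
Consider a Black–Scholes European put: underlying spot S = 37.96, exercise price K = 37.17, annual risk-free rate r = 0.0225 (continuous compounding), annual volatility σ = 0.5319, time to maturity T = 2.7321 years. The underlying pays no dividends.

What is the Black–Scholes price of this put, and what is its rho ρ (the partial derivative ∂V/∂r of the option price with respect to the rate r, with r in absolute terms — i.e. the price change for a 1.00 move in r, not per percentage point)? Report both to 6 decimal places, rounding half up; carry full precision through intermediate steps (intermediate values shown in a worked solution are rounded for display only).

σ√T = 0.5319·√2.7321 = 0.879181
d₁ = (ln(S/K) + (r+σ²/2)T) / (σ√T) = (ln(37.96/37.17) + (0.0225+0.5319²/2)·2.7321) / 0.879181 = (0.021031 + 0.447952) / 0.879181 = 0.533432
d₂ = d₁ − σ√T = 0.533432 − 0.879181 = -0.345749
e^{−rT} = e^{−0.0225·2.7321} = 0.940379
N(−d₁) = 0.296867,  N(−d₂) = 0.635234
Put price V = K·e^{−rT}·N(−d₂) − S·N(−d₁) = 22.203916 − 11.269089 = 10.934828
ρ = −K·T·e^{−rT}·N(−d₂) = -60.663319

price = 10.934828
ρ = -60.663319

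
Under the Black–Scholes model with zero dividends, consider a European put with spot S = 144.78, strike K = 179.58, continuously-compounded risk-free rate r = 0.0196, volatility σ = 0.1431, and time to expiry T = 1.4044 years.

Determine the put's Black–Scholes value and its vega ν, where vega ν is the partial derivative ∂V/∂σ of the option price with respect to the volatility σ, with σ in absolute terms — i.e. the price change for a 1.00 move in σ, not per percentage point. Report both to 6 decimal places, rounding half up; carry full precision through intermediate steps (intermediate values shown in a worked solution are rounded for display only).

price = 31.742009
ν = 40.557671

σ√T = 0.1431·√1.4044 = 0.169584
d₁ = (ln(S/K) + (r+σ²/2)T) / (σ√T) = (ln(144.78/179.58) + (0.0196+0.1431²/2)·1.4044) / 0.169584 = (-0.215405 + 0.041906) / 0.169584 = -1.023090
d₂ = d₁ − σ√T = -1.023090 − 0.169584 = -1.192674
e^{−rT} = e^{−0.0196·1.4044} = 0.972849
N(−d₁) = 0.846867,  N(−d₂) = 0.883502
Put price V = K·e^{−rT}·N(−d₂) − S·N(−d₁) = 154.351477 − 122.609468 = 31.742009
φ(d₁) = (1/√(2π))·e^{−d₁²/2} = 0.236385
ν = S·φ(d₁)·√T = 40.557671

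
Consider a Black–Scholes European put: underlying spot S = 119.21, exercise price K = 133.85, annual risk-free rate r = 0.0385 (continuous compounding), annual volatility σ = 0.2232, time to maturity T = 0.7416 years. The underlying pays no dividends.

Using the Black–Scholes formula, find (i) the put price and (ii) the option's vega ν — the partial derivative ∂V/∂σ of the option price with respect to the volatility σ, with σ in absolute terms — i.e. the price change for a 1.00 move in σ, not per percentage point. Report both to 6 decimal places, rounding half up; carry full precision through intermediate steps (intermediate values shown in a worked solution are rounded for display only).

price = 15.943148
ν = 38.413102

σ√T = 0.2232·√0.7416 = 0.192211
d₁ = (ln(S/K) + (r+σ²/2)T) / (σ√T) = (ln(119.21/133.85) + (0.0385+0.2232²/2)·0.7416) / 0.192211 = (-0.115833 + 0.047024) / 0.192211 = -0.357986
d₂ = d₁ − σ√T = -0.357986 − 0.192211 = -0.550197
e^{−rT} = e^{−0.0385·0.7416} = 0.971852
N(−d₁) = 0.639823,  N(−d₂) = 0.708908
Put price V = K·e^{−rT}·N(−d₂) − S·N(−d₁) = 92.216448 − 76.273300 = 15.943148
φ(d₁) = (1/√(2π))·e^{−d₁²/2} = 0.374181
ν = S·φ(d₁)·√T = 38.413102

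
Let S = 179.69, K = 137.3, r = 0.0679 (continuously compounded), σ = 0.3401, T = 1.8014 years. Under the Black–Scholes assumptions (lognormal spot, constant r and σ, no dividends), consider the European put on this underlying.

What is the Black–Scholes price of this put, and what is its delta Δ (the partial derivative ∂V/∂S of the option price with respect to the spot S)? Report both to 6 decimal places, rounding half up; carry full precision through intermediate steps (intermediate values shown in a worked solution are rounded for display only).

σ√T = 0.3401·√1.8014 = 0.456469
d₁ = (ln(S/K) + (r+σ²/2)T) / (σ√T) = (ln(179.69/137.3) + (0.0679+0.3401²/2)·1.8014) / 0.456469 = (0.269065 + 0.226497) / 0.456469 = 1.085641
d₂ = d₁ − σ√T = 1.085641 − 0.456469 = 0.629172
e^{−rT} = e^{−0.0679·1.8014} = 0.884870
N(−d₁) = 0.138819,  N(−d₂) = 0.264618
Put price V = K·e^{−rT}·N(−d₂) − S·N(−d₁) = 32.149160 − 24.944362 = 7.204798
Δ = −N(−d₁) = -0.138819

price = 7.204798
Δ = -0.138819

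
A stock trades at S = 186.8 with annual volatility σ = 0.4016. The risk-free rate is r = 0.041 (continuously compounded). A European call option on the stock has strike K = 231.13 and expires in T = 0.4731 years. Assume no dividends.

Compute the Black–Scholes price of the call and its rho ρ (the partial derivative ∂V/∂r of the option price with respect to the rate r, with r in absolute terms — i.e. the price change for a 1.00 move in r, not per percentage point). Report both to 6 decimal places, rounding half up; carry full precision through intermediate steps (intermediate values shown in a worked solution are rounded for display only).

σ√T = 0.4016·√0.4731 = 0.276230
d₁ = (ln(S/K) + (r+σ²/2)T) / (σ√T) = (ln(186.8/231.13) + (0.041+0.4016²/2)·0.4731) / 0.276230 = (-0.212942 + 0.057548) / 0.276230 = -0.562551
d₂ = d₁ − σ√T = -0.562551 − 0.276230 = -0.838781
e^{−rT} = e^{−0.041·0.4731} = 0.980790
N(d₁) = 0.286870,  N(d₂) = 0.200796
Call price V = S·N(d₁) − K·e^{−rT}·N(d₂) = 53.587359 − 45.518467 = 8.068892
ρ = K·T·e^{−rT}·N(d₂) = 21.534787

price = 8.068892
ρ = 21.534787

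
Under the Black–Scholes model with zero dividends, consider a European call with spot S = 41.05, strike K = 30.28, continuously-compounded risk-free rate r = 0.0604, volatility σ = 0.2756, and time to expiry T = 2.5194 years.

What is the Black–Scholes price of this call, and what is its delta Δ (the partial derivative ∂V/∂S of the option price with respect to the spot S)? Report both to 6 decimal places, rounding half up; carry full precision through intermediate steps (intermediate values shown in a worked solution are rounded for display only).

σ√T = 0.2756·√2.5194 = 0.437449
d₁ = (ln(S/K) + (r+σ²/2)T) / (σ√T) = (ln(41.05/30.28) + (0.0604+0.2756²/2)·2.5194) / 0.437449 = (0.304303 + 0.247853) / 0.437449 = 1.262217
d₂ = d₁ − σ√T = 1.262217 − 0.437449 = 0.824768
e^{−rT} = e^{−0.0604·2.5194} = 0.858841
N(d₁) = 0.896565,  N(d₂) = 0.795248
Call price V = S·N(d₁) − K·e^{−rT}·N(d₂) = 36.803981 − 20.680988 = 16.122993
Δ = N(d₁) = 0.896565

price = 16.122993
Δ = 0.896565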